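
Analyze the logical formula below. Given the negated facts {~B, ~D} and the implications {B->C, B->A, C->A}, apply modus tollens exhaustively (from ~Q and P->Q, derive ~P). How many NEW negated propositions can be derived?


Initial negated facts: {~B, ~D}
Apply modus tollens to closure:
  (no implication fires)
Final negated: {~B, ~D}
New negations: {(none)}
Count = 0

0


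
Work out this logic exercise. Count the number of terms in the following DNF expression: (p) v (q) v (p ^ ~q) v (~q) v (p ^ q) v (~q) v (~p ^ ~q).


A DNF formula is a disjunction of terms (conjunctions).
Terms are separated by v.
Counting the disjuncts: 7 terms.

7


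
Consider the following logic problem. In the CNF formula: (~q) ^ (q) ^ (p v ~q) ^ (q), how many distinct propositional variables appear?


Identify each variable that appears in the formula.
Variables found: p, q
Count = 2

2


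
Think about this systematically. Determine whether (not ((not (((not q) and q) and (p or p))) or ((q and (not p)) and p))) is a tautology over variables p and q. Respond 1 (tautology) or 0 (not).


Check all 4 assignments:
p=0, q=0: 0
p=0, q=1: 0
p=1, q=0: 0
p=1, q=1: 0
Satisfying count = 0/4.
Tautology iff count = 4: no.

0


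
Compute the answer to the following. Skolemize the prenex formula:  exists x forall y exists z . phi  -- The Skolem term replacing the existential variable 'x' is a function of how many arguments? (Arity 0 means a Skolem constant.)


Quantifier prefix: exists x forall y exists z
'x' is existentially quantified at position 1.
No universal quantifiers precede it.
Skolem function arity = 0 (a Skolem constant)

0


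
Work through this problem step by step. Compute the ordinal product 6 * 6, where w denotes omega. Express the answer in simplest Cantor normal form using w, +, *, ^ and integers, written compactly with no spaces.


Compute 6 * 6.
Ordinal * is associative and left-distributive over +, but NOT commutative; for finite n>1, n*w = w but w*n stays w*n.
Both finite; ordinal * agrees with natural *: 6 * 6 = 36.
Result = 36

36


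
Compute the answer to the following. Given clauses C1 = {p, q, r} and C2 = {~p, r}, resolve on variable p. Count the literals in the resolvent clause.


Remove p from C1 and ~p from C2.
C1 remainder: {q, r}
C2 remainder: {r}
Union (resolvent): {q, r}
Resolvent has 2 literal(s).

2


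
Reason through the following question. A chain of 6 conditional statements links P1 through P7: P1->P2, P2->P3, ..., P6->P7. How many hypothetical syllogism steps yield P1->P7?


With 6 implications in a chain connecting 7 propositions:
P1->P2, P2->P3, ..., P6->P7
Steps needed = (number of implications) - 1 = 6 - 1 = 5

5


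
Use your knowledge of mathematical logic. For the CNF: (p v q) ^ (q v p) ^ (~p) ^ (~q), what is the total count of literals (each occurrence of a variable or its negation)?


Counting literals in each clause:
Clause 1: 2 literal(s)
Clause 2: 2 literal(s)
Clause 3: 1 literal(s)
Clause 4: 1 literal(s)
Total = 6

6


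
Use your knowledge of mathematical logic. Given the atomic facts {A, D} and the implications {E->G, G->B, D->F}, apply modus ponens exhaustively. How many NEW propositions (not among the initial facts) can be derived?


Initial facts: {A, D}
Apply modus ponens to closure:
  D and D->F  =>  F
Final known: {A, D, F}
New propositions: {F}
Count = 1

1


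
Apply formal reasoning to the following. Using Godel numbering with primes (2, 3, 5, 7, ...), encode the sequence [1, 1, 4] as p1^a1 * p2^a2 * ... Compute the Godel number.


Encode each element as an exponent of the corresponding prime:
  2^1 = 2
  3^1 = 3
  5^4 = 625
Product = 2 * 3 * 625 = 3750

3750


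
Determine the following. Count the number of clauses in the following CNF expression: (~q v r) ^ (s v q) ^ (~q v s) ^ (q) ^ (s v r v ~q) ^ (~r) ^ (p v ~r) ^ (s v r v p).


A CNF formula is a conjunction of clauses.
Clauses are separated by ^.
Counting the conjuncts: 8 clauses.

8


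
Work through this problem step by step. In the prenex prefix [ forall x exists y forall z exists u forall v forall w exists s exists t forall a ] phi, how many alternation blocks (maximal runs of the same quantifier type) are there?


Quantifier-type sequence: A E A E A A E E A  (A=forall, E=exists)
Group into maximal same-type runs:
  Ax1 | Ex1 | Ax1 | Ex1 | Ax2 | Ex2 | Ax1
Number of blocks = 7

7


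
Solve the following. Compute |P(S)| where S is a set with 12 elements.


The power set of a set with n elements has 2^n elements.
|P(S)| = 2^12 = 4096

4096


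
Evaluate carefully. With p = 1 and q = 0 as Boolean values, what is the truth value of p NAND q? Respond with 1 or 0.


p = 1, q = 0
Operation: p NAND q
Evaluate: 1 NAND 0 = 1

1


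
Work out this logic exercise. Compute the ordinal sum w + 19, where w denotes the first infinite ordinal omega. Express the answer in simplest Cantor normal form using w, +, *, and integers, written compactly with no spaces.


Compute w + 19.
Ordinal + is associative but NOT commutative; for finite n>0, n + w = w but w + n stays w+n.
w + 19 is already in normal form (a successor ordinal beyond w).
Result = w+19

w+19


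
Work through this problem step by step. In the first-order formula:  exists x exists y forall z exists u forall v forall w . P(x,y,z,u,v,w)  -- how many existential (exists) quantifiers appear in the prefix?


Quantifier prefix: exists x exists y forall z exists u forall v forall w
Mark each quantifier type:
  E E U E U U
Universal count = 3, Existential count = 3
Asked for existential (exists) quantifiers: 3

3


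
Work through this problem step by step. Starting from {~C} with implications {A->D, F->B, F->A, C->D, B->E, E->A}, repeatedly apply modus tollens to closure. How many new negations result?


Initial negated facts: {~C}
Apply modus tollens to closure:
  (no implication fires)
Final negated: {~C}
New negations: {(none)}
Count = 0

0


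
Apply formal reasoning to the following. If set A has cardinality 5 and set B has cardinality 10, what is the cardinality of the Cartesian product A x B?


The Cartesian product A x B contains all ordered pairs (a, b).
|A x B| = |A| * |B| = 5 * 10 = 50

50


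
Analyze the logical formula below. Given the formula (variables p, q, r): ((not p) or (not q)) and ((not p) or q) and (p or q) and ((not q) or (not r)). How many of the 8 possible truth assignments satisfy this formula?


Evaluate all 8 assignments for p, q, r:
p=0, q=0, r=0: 0
p=0, q=0, r=1: 0
p=0, q=1, r=0: 1
p=0, q=1, r=1: 0
p=1, q=0, r=0: 0
p=1, q=0, r=1: 0
p=1, q=1, r=0: 0
p=1, q=1, r=1: 0
Satisfying count = 1

1


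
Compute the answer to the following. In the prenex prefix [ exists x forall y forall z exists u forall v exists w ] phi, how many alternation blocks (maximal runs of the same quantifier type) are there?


Quantifier-type sequence: E A A E A E  (A=forall, E=exists)
Group into maximal same-type runs:
  Ex1 | Ax2 | Ex1 | Ax1 | Ex1
Number of blocks = 5

5


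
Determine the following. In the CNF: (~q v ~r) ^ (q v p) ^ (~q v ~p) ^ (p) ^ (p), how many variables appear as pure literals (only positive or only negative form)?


Check each variable for pure literal status:
p: mixed (not pure)
q: mixed (not pure)
r: pure negative
Pure literal count = 1

1


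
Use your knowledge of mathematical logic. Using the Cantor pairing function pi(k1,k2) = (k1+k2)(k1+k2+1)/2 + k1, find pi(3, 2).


k1 + k2 = 5
(k1+k2)(k1+k2+1)/2 = 5 * 6 / 2 = 15
pi = 15 + 3 = 18

18


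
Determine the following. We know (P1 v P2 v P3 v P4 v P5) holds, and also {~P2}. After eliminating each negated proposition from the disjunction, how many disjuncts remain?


Original disjuncts (5): P1, P2, P3, P4, P5
Negated (eliminate): ~P2
Remaining disjuncts: P1, P3, P4, P5
Count = 5 - 1 = 4

4


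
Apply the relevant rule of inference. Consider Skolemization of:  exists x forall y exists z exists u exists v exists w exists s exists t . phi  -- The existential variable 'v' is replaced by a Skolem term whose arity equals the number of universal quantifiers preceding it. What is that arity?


Quantifier prefix: exists x forall y exists z exists u exists v exists w exists s exists t
'v' is existentially quantified at position 5.
Universal variables preceding it: y
Skolem function arity = 1

1


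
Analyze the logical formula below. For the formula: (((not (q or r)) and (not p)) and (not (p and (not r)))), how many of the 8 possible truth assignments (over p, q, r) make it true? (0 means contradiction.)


Check all 8 assignments:
p=0, q=0, r=0: 1
p=0, q=0, r=1: 0
p=0, q=1, r=0: 0
p=0, q=1, r=1: 0
p=1, q=0, r=0: 0
p=1, q=0, r=1: 0
p=1, q=1, r=0: 0
p=1, q=1, r=1: 0
Count of True = 1

1


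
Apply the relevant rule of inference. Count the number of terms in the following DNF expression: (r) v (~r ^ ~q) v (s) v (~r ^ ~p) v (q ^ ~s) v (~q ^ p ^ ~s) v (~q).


A DNF formula is a disjunction of terms (conjunctions).
Terms are separated by v.
Counting the disjuncts: 7 terms.

7


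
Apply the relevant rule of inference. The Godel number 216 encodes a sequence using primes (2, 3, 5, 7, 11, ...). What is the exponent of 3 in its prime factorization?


Factorize 216 by dividing by 3 repeatedly.
Division steps: 3 divides 216 exactly 3 time(s).
Exponent of 3 = 3

3


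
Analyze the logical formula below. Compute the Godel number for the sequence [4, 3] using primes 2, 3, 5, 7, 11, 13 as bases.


Encode each element as an exponent of the corresponding prime:
  2^4 = 16
  3^3 = 27
Product = 16 * 27 = 432

432


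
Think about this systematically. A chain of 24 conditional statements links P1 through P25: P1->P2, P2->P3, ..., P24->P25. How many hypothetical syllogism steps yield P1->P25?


With 24 implications in a chain connecting 25 propositions:
P1->P2, P2->P3, ..., P24->P25
Steps needed = (number of implications) - 1 = 24 - 1 = 23

23


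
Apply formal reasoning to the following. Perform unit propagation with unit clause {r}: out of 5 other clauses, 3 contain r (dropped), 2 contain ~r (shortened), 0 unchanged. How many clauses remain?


Satisfied (removed): 3
Shortened (remain): 2
Unchanged (remain): 0
Remaining = 2 + 0 = 2

2


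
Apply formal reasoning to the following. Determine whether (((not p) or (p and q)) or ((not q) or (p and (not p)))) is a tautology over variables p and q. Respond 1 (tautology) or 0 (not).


Check all 4 assignments:
p=0, q=0: 1
p=0, q=1: 1
p=1, q=0: 1
p=1, q=1: 1
Satisfying count = 4/4.
Tautology iff count = 4: yes.

1


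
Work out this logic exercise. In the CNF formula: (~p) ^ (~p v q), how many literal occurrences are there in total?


Counting literals in each clause:
Clause 1: 1 literal(s)
Clause 2: 2 literal(s)
Total = 3

3


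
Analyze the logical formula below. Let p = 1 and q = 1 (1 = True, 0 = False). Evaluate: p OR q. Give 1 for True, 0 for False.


p = 1, q = 1
Operation: p OR q
Evaluate: 1 OR 1 = 1

1


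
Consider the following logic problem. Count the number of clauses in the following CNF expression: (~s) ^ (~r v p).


A CNF formula is a conjunction of clauses.
Clauses are separated by ^.
Counting the conjuncts: 2 clauses.

2


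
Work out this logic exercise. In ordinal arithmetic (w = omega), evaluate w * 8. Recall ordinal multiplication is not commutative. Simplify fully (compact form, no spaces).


Compute w * 8.
Ordinal * is associative and left-distributive over +, but NOT commutative; for finite n>1, n*w = w but w*n stays w*n.
w * 8 means 8 copies of w concatenated: w*8.
Result = w*8

w*8


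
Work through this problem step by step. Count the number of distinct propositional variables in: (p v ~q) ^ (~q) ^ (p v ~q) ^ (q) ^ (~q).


Identify each variable that appears in the formula.
Variables found: p, q
Count = 2

2


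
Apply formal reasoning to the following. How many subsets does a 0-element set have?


The power set of a set with n elements has 2^n elements.
|P(S)| = 2^0 = 1

1


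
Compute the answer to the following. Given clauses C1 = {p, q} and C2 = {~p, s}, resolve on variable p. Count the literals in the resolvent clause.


Remove p from C1 and ~p from C2.
C1 remainder: {q}
C2 remainder: {s}
Union (resolvent): {q, s}
Resolvent has 2 literal(s).

2


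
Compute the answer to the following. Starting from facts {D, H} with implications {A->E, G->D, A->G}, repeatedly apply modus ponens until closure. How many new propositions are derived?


Initial facts: {D, H}
Apply modus ponens to closure:
  (no implication fires)
Final known: {D, H}
New propositions: {(none)}
Count = 0

0


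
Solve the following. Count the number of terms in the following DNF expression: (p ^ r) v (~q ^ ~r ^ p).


A DNF formula is a disjunction of terms (conjunctions).
Terms are separated by v.
Counting the disjuncts: 2 terms.

2


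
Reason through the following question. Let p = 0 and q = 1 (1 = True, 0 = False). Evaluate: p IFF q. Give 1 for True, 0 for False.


p = 0, q = 1
Operation: p IFF q
Evaluate: 0 IFF 1 = 0

0


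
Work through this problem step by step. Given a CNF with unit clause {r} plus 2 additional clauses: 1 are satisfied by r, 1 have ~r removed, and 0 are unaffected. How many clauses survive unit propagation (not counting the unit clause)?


Satisfied (removed): 1
Shortened (remain): 1
Unchanged (remain): 0
Remaining = 1 + 0 = 1

1


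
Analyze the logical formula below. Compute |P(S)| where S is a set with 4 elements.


The power set of a set with n elements has 2^n elements.
|P(S)| = 2^4 = 16

16


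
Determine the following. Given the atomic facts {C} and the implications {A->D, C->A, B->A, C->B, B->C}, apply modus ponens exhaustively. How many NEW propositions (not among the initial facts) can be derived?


Initial facts: {C}
Apply modus ponens to closure:
  C and C->A  =>  A
  C and C->B  =>  B
  A and A->D  =>  D
Final known: {A, B, C, D}
New propositions: {A, B, D}
Count = 3

3


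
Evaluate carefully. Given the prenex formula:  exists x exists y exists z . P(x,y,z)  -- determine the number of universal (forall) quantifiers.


Quantifier prefix: exists x exists y exists z
Mark each quantifier type:
  E E E
Universal count = 0, Existential count = 3
Asked for universal (forall) quantifiers: 0

0


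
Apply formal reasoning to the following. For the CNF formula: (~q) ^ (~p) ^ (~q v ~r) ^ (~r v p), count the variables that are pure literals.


Check each variable for pure literal status:
p: mixed (not pure)
q: pure negative
r: pure negative
Pure literal count = 2

2


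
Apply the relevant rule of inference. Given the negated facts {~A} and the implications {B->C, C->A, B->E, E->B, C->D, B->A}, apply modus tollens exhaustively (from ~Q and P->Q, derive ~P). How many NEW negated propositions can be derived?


Initial negated facts: {~A}
Apply modus tollens to closure:
  ~A and C->A  =>  ~C
  ~A and B->A  =>  ~B
  ~B and E->B  =>  ~E
Final negated: {~A, ~B, ~C, ~E}
New negations: {~B, ~C, ~E}
Count = 3

3


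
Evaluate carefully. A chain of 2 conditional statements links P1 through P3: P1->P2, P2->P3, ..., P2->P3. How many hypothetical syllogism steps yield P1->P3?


With 2 implications in a chain connecting 3 propositions:
P1->P2, P2->P3, ..., P2->P3
Steps needed = (number of implications) - 1 = 2 - 1 = 1

1


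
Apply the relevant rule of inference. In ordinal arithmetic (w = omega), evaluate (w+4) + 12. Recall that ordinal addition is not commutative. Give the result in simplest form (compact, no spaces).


Compute (w+4) + 12.
Ordinal + is associative but NOT commutative; for finite n>0, n + w = w but w + n stays w+n.
By associativity: (w+4) + 12 = w + (4+12) = w+16.
Result = w+16

w+16


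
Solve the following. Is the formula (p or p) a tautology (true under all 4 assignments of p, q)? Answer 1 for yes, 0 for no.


Check all 4 assignments:
p=0, q=0: 0
p=0, q=1: 0
p=1, q=0: 1
p=1, q=1: 1
Satisfying count = 2/4.
Tautology iff count = 4: no.

0


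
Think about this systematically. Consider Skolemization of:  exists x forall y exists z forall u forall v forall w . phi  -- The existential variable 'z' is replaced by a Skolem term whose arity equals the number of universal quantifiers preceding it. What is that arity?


Quantifier prefix: exists x forall y exists z forall u forall v forall w
'z' is existentially quantified at position 3.
Universal variables preceding it: y
Skolem function arity = 1

1


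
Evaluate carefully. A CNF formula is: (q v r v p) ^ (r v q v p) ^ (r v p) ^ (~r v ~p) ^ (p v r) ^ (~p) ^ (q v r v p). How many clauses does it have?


A CNF formula is a conjunction of clauses.
Clauses are separated by ^.
Counting the conjuncts: 7 clauses.

7


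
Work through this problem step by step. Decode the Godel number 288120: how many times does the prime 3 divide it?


Factorize 288120 by dividing by 3 repeatedly.
Division steps: 3 divides 288120 exactly 1 time(s).
Exponent of 3 = 1

1


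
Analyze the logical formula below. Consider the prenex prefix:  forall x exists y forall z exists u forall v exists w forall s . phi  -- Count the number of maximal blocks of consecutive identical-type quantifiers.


Quantifier-type sequence: A E A E A E A  (A=forall, E=exists)
Group into maximal same-type runs:
  Ax1 | Ex1 | Ax1 | Ex1 | Ax1 | Ex1 | Ax1
Number of blocks = 7

7


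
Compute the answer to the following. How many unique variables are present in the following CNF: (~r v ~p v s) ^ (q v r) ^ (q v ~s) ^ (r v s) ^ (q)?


Identify each variable that appears in the formula.
Variables found: p, q, r, s
Count = 4

4


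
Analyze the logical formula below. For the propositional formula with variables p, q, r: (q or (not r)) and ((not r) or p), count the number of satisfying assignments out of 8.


Evaluate all 8 assignments for p, q, r:
p=0, q=0, r=0: 1
p=0, q=0, r=1: 0
p=0, q=1, r=0: 1
p=0, q=1, r=1: 0
p=1, q=0, r=0: 1
p=1, q=0, r=1: 0
p=1, q=1, r=0: 1
p=1, q=1, r=1: 1
Satisfying count = 5

5


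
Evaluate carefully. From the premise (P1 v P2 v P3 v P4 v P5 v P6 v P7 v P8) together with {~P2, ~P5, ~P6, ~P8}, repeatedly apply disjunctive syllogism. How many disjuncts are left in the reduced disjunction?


Original disjuncts (8): P1, P2, P3, P4, P5, P6, P7, P8
Negated (eliminate): ~P2, ~P5, ~P6, ~P8
Remaining disjuncts: P1, P3, P4, P7
Count = 8 - 4 = 4

4


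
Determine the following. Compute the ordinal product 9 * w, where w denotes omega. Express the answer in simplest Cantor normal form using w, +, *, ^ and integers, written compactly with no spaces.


Compute 9 * w.
Ordinal * is associative and left-distributive over +, but NOT commutative; for finite n>1, n*w = w but w*n stays w*n.
For finite n>0, n * w = sup{n*k : k<w} = w. So 9 * w = w.
Result = w

w


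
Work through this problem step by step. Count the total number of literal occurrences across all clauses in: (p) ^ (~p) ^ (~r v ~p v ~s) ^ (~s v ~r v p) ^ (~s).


Counting literals in each clause:
Clause 1: 1 literal(s)
Clause 2: 1 literal(s)
Clause 3: 3 literal(s)
Clause 4: 3 literal(s)
Clause 5: 1 literal(s)
Total = 9

9


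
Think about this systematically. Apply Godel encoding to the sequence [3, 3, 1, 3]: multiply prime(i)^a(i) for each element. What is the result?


Encode each element as an exponent of the corresponding prime:
  2^3 = 8
  3^3 = 27
  5^1 = 5
  7^3 = 343
Product = 8 * 27 * 5 * 343 = 370440

370440


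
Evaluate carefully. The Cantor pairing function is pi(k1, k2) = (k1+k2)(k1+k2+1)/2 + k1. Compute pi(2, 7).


k1 + k2 = 9
(k1+k2)(k1+k2+1)/2 = 9 * 10 / 2 = 45
pi = 45 + 2 = 47

47


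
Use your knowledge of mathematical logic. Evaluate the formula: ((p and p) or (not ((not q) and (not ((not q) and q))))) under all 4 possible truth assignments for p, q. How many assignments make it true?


Check all 4 assignments:
p=0, q=0: 0
p=0, q=1: 1
p=1, q=0: 1
p=1, q=1: 1
Count of True = 3

3


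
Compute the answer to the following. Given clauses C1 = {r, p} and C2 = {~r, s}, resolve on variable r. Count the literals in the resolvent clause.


Remove r from C1 and ~r from C2.
C1 remainder: {p}
C2 remainder: {s}
Union (resolvent): {p, s}
Resolvent has 2 literal(s).

2


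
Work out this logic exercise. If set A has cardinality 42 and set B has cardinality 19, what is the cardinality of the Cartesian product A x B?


The Cartesian product A x B contains all ordered pairs (a, b).
|A x B| = |A| * |B| = 42 * 19 = 798

798


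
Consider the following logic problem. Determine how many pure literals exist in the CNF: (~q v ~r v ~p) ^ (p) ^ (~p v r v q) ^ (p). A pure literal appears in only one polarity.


Check each variable for pure literal status:
p: mixed (not pure)
q: mixed (not pure)
r: mixed (not pure)
Pure literal count = 0

0


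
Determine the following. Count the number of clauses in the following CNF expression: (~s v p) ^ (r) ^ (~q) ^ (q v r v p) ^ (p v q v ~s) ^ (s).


A CNF formula is a conjunction of clauses.
Clauses are separated by ^.
Counting the conjuncts: 6 clauses.

6


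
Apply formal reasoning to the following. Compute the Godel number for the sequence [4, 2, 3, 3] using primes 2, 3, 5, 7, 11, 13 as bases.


Encode each element as an exponent of the corresponding prime:
  2^4 = 16
  3^2 = 9
  5^3 = 125
  7^3 = 343
Product = 16 * 9 * 125 * 343 = 6174000

6174000


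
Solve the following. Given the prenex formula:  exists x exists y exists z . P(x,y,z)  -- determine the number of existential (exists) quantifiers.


Quantifier prefix: exists x exists y exists z
Mark each quantifier type:
  E E E
Universal count = 0, Existential count = 3
Asked for existential (exists) quantifiers: 3

3


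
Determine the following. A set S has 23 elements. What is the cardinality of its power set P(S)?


The power set of a set with n elements has 2^n elements.
|P(S)| = 2^23 = 8388608

8388608


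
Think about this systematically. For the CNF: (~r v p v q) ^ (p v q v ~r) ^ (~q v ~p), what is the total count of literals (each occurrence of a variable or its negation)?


Counting literals in each clause:
Clause 1: 3 literal(s)
Clause 2: 3 literal(s)
Clause 3: 2 literal(s)
Total = 8

8


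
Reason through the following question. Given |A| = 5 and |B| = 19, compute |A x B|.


The Cartesian product A x B contains all ordered pairs (a, b).
|A x B| = |A| * |B| = 5 * 19 = 95

95


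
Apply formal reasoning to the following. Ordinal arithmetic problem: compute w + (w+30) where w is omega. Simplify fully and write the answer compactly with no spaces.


Compute w + (w+30).
Ordinal + is associative but NOT commutative; for finite n>0, n + w = w but w + n stays w+n.
w + (w+30) = (w+w) + 30 = w*2+30.
Result = w*2+30

w*2+30


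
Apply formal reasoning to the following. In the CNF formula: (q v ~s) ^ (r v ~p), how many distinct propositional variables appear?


Identify each variable that appears in the formula.
Variables found: p, q, r, s
Count = 4

4


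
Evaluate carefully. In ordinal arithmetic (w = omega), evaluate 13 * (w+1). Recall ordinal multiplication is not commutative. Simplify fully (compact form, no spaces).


Compute 13 * (w+1).
Ordinal * is associative and left-distributive over +, but NOT commutative; for finite n>1, n*w = w but w*n stays w*n.
By left-distributivity: 13 * (w+1) = 13*w + 13*1 = w + 13 = w+13.
Result = w+13

w+13


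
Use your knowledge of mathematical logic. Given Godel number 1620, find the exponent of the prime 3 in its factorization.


Factorize 1620 by dividing by 3 repeatedly.
Division steps: 3 divides 1620 exactly 4 time(s).
Exponent of 3 = 4

4


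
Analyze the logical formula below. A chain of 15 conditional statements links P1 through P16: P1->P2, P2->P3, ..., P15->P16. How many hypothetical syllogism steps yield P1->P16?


With 15 implications in a chain connecting 16 propositions:
P1->P2, P2->P3, ..., P15->P16
Steps needed = (number of implications) - 1 = 15 - 1 = 14

14


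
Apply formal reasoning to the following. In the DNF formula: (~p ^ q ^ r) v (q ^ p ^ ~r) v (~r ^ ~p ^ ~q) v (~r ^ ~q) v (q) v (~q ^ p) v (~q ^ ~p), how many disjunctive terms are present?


A DNF formula is a disjunction of terms (conjunctions).
Terms are separated by v.
Counting the disjuncts: 7 terms.

7


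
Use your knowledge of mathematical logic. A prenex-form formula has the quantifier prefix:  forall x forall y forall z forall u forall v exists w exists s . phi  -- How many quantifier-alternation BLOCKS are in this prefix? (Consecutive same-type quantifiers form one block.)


Quantifier-type sequence: A A A A A E E  (A=forall, E=exists)
Group into maximal same-type runs:
  Ax5 | Ex2
Number of blocks = 2

2


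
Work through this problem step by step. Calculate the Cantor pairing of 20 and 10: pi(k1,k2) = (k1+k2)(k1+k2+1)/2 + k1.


k1 + k2 = 30
(k1+k2)(k1+k2+1)/2 = 30 * 31 / 2 = 465
pi = 465 + 20 = 485

485


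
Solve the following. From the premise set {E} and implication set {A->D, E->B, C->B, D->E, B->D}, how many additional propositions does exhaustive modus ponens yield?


Initial facts: {E}
Apply modus ponens to closure:
  E and E->B  =>  B
  B and B->D  =>  D
Final known: {B, D, E}
New propositions: {B, D}
Count = 2

2


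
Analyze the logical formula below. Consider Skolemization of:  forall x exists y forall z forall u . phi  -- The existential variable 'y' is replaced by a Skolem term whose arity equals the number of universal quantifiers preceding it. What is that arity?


Quantifier prefix: forall x exists y forall z forall u
'y' is existentially quantified at position 2.
Universal variables preceding it: x
Skolem function arity = 1

1


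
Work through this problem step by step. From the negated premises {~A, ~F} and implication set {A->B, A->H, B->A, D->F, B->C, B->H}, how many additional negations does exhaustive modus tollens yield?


Initial negated facts: {~A, ~F}
Apply modus tollens to closure:
  ~A and B->A  =>  ~B
  ~F and D->F  =>  ~D
Final negated: {~A, ~B, ~D, ~F}
New negations: {~B, ~D}
Count = 2

2


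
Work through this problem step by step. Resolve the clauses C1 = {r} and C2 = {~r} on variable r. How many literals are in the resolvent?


Remove r from C1 and ~r from C2.
C1 remainder: {}
C2 remainder: {}
Union (resolvent): {} (empty clause)
Resolvent has 0 literal(s).

0


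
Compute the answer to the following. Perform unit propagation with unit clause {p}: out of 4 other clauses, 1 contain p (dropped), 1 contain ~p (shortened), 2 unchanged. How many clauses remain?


Satisfied (removed): 1
Shortened (remain): 1
Unchanged (remain): 2
Remaining = 1 + 2 = 3

3


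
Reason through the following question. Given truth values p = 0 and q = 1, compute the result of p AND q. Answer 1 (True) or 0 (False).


p = 0, q = 1
Operation: p AND q
Evaluate: 0 AND 1 = 0

0


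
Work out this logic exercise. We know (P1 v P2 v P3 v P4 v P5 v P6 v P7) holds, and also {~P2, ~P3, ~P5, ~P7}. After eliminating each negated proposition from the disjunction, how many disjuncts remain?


Original disjuncts (7): P1, P2, P3, P4, P5, P6, P7
Negated (eliminate): ~P2, ~P3, ~P5, ~P7
Remaining disjuncts: P1, P4, P6
Count = 7 - 4 = 3

3


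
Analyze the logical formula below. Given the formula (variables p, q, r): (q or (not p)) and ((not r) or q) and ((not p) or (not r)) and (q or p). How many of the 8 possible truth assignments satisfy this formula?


Evaluate all 8 assignments for p, q, r:
p=0, q=0, r=0: 0
p=0, q=0, r=1: 0
p=0, q=1, r=0: 1
p=0, q=1, r=1: 1
p=1, q=0, r=0: 0
p=1, q=0, r=1: 0
p=1, q=1, r=0: 1
p=1, q=1, r=1: 0
Satisfying count = 3

3


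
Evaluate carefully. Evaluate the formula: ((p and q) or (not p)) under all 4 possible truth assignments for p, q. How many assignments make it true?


Check all 4 assignments:
p=0, q=0: 1
p=0, q=1: 1
p=1, q=0: 0
p=1, q=1: 1
Count of True = 3

3


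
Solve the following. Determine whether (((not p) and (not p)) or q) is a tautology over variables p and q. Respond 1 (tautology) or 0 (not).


Check all 4 assignments:
p=0, q=0: 1
p=0, q=1: 1
p=1, q=0: 0
p=1, q=1: 1
Satisfying count = 3/4.
Tautology iff count = 4: no.

0


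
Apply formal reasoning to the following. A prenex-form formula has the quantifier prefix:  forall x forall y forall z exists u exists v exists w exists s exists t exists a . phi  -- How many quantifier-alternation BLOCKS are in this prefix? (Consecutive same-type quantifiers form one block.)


Quantifier-type sequence: A A A E E E E E E  (A=forall, E=exists)
Group into maximal same-type runs:
  Ax3 | Ex6
Number of blocks = 2

2


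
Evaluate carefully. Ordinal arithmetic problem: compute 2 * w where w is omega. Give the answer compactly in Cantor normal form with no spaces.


Compute 2 * w.
Ordinal * is associative and left-distributive over +, but NOT commutative; for finite n>1, n*w = w but w*n stays w*n.
For finite n>0, n * w = sup{n*k : k<w} = w. So 2 * w = w.
Result = w

w


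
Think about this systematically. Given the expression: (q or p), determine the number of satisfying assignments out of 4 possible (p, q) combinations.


Check all 4 assignments:
p=0, q=0: 0
p=0, q=1: 1
p=1, q=0: 1
p=1, q=1: 1
Count of True = 3

3


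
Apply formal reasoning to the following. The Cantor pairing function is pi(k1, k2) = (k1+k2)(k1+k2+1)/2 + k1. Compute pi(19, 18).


k1 + k2 = 37
(k1+k2)(k1+k2+1)/2 = 37 * 38 / 2 = 703
pi = 703 + 19 = 722

722


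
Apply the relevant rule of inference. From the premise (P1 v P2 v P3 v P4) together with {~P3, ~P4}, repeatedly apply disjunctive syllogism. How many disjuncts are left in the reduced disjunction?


Original disjuncts (4): P1, P2, P3, P4
Negated (eliminate): ~P3, ~P4
Remaining disjuncts: P1, P2
Count = 4 - 2 = 2

2


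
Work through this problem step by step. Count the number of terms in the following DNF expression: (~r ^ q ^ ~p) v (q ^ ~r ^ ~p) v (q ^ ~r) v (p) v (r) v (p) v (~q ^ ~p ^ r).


A DNF formula is a disjunction of terms (conjunctions).
Terms are separated by v.
Counting the disjuncts: 7 terms.

7


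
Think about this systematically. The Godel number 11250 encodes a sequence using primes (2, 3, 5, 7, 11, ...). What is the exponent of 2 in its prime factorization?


Factorize 11250 by dividing by 2 repeatedly.
Division steps: 2 divides 11250 exactly 1 time(s).
Exponent of 2 = 1

1


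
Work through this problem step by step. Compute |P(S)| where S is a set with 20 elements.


The power set of a set with n elements has 2^n elements.
|P(S)| = 2^20 = 1048576

1048576


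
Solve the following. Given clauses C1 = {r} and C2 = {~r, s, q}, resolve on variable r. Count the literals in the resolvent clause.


Remove r from C1 and ~r from C2.
C1 remainder: {}
C2 remainder: {s, q}
Union (resolvent): {q, s}
Resolvent has 2 literal(s).

2


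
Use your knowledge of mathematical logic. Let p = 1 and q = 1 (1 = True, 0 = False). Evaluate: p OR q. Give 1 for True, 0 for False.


p = 1, q = 1
Operation: p OR q
Evaluate: 1 OR 1 = 1

1


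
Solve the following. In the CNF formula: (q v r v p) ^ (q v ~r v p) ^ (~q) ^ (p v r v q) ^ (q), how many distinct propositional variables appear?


Identify each variable that appears in the formula.
Variables found: p, q, r
Count = 3

3


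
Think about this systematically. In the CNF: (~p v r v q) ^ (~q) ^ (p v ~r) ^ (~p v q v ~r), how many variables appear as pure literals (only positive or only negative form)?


Check each variable for pure literal status:
p: mixed (not pure)
q: mixed (not pure)
r: mixed (not pure)
Pure literal count = 0

0


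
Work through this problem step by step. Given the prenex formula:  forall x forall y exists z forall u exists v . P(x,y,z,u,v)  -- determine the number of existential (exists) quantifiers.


Quantifier prefix: forall x forall y exists z forall u exists v
Mark each quantifier type:
  U U E U E
Universal count = 3, Existential count = 2
Asked for existential (exists) quantifiers: 2

2


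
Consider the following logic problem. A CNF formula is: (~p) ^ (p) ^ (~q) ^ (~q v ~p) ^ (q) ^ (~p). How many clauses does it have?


A CNF formula is a conjunction of clauses.
Clauses are separated by ^.
Counting the conjuncts: 6 clauses.

6


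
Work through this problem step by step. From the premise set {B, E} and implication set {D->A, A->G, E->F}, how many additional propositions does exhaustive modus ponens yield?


Initial facts: {B, E}
Apply modus ponens to closure:
  E and E->F  =>  F
Final known: {B, E, F}
New propositions: {F}
Count = 1

1


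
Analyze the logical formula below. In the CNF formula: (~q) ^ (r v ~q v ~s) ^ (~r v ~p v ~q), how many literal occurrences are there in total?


Counting literals in each clause:
Clause 1: 1 literal(s)
Clause 2: 3 literal(s)
Clause 3: 3 literal(s)
Total = 7

7


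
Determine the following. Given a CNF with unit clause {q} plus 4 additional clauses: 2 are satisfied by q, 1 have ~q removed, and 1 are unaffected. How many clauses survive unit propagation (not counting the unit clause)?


Satisfied (removed): 2
Shortened (remain): 1
Unchanged (remain): 1
Remaining = 1 + 1 = 2

2


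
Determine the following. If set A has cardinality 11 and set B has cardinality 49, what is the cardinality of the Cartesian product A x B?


The Cartesian product A x B contains all ordered pairs (a, b).
|A x B| = |A| * |B| = 11 * 49 = 539

539


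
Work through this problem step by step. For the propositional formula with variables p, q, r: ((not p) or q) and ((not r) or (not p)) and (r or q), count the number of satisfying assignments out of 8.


Evaluate all 8 assignments for p, q, r:
p=0, q=0, r=0: 0
p=0, q=0, r=1: 1
p=0, q=1, r=0: 1
p=0, q=1, r=1: 1
p=1, q=0, r=0: 0
p=1, q=0, r=1: 0
p=1, q=1, r=0: 1
p=1, q=1, r=1: 0
Satisfying count = 4

4


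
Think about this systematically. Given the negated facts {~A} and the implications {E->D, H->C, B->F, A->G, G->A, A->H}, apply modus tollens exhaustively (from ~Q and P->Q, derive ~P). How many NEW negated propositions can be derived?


Initial negated facts: {~A}
Apply modus tollens to closure:
  ~A and G->A  =>  ~G
Final negated: {~A, ~G}
New negations: {~G}
Count = 1

1


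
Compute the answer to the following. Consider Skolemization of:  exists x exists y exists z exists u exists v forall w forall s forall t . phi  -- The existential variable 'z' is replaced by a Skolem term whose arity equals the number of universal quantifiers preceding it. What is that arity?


Quantifier prefix: exists x exists y exists z exists u exists v forall w forall s forall t
'z' is existentially quantified at position 3.
No universal quantifiers precede it.
Skolem function arity = 0 (a Skolem constant)

0


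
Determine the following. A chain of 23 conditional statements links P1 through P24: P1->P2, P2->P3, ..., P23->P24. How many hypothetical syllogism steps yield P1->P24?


With 23 implications in a chain connecting 24 propositions:
P1->P2, P2->P3, ..., P23->P24
Steps needed = (number of implications) - 1 = 23 - 1 = 22

22


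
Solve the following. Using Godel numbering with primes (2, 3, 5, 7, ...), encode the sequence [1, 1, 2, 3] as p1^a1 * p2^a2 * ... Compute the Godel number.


Encode each element as an exponent of the corresponding prime:
  2^1 = 2
  3^1 = 3
  5^2 = 25
  7^3 = 343
Product = 2 * 3 * 25 * 343 = 51450

51450


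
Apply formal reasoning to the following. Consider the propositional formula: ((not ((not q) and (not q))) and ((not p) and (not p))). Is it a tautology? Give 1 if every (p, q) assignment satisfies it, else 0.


Check all 4 assignments:
p=0, q=0: 0
p=0, q=1: 1
p=1, q=0: 0
p=1, q=1: 0
Satisfying count = 1/4.
Tautology iff count = 4: no.

0


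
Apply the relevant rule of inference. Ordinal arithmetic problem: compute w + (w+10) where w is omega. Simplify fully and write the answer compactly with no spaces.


Compute w + (w+10).
Ordinal + is associative but NOT commutative; for finite n>0, n + w = w but w + n stays w+n.
w + (w+10) = (w+w) + 10 = w*2+10.
Result = w*2+10

w*2+10


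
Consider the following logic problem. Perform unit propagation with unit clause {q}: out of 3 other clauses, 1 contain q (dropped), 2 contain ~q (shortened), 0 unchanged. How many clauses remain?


Satisfied (removed): 1
Shortened (remain): 2
Unchanged (remain): 0
Remaining = 2 + 0 = 2

2


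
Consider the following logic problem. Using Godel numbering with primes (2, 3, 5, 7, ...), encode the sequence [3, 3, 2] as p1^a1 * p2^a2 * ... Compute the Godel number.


Encode each element as an exponent of the corresponding prime:
  2^3 = 8
  3^3 = 27
  5^2 = 25
Product = 8 * 27 * 25 = 5400

5400


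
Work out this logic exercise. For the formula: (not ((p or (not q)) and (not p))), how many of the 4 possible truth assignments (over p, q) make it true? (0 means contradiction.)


Check all 4 assignments:
p=0, q=0: 0
p=0, q=1: 1
p=1, q=0: 1
p=1, q=1: 1
Count of True = 3

3


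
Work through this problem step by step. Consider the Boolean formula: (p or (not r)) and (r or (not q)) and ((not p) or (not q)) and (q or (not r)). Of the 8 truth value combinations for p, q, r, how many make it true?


Evaluate all 8 assignments for p, q, r:
p=0, q=0, r=0: 1
p=0, q=0, r=1: 0
p=0, q=1, r=0: 0
p=0, q=1, r=1: 0
p=1, q=0, r=0: 1
p=1, q=0, r=1: 0
p=1, q=1, r=0: 0
p=1, q=1, r=1: 0
Satisfying count = 2

2


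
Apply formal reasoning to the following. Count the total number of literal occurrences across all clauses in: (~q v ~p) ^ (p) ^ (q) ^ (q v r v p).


Counting literals in each clause:
Clause 1: 2 literal(s)
Clause 2: 1 literal(s)
Clause 3: 1 literal(s)
Clause 4: 3 literal(s)
Total = 7

7


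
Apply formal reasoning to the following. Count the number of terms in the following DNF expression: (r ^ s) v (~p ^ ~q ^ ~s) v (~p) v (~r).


A DNF formula is a disjunction of terms (conjunctions).
Terms are separated by v.
Counting the disjuncts: 4 terms.

4


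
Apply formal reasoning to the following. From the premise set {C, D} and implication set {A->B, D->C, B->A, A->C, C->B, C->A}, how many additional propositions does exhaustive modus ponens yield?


Initial facts: {C, D}
Apply modus ponens to closure:
  C and C->B  =>  B
  C and C->A  =>  A
Final known: {A, B, C, D}
New propositions: {A, B}
Count = 2

2


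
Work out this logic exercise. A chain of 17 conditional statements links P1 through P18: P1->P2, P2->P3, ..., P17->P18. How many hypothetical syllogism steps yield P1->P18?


With 17 implications in a chain connecting 18 propositions:
P1->P2, P2->P3, ..., P17->P18
Steps needed = (number of implications) - 1 = 17 - 1 = 16

16


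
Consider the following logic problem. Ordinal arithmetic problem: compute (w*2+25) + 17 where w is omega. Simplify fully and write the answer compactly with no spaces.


Compute (w*2+25) + 17.
Ordinal + is associative but NOT commutative; for finite n>0, n + w = w but w + n stays w+n.
By associativity: (w*2+25) + 17 = w*2 + (25+17) = w*2+42.
Result = w*2+42

w*2+42


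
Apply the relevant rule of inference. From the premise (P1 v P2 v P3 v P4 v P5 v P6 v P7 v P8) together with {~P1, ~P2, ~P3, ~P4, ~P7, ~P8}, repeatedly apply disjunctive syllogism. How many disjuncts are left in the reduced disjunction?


Original disjuncts (8): P1, P2, P3, P4, P5, P6, P7, P8
Negated (eliminate): ~P1, ~P2, ~P3, ~P4, ~P7, ~P8
Remaining disjuncts: P5, P6
Count = 8 - 6 = 2

2


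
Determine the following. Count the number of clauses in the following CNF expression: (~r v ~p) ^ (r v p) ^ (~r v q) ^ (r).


A CNF formula is a conjunction of clauses.
Clauses are separated by ^.
Counting the conjuncts: 4 clauses.

4


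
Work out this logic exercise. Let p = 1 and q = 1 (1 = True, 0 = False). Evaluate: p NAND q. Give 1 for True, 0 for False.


p = 1, q = 1
Operation: p NAND q
Evaluate: 1 NAND 1 = 0

0
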